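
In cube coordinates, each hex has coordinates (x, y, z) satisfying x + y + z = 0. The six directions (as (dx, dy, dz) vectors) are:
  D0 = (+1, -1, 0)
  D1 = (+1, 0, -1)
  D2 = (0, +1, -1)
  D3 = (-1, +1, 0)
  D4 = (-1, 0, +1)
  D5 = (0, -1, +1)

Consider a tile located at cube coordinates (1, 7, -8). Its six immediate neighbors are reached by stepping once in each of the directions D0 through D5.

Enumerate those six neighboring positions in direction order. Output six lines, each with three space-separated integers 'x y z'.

Answer: 2 6 -8
2 7 -9
1 8 -9
0 8 -8
0 7 -7
1 6 -7

Derivation:
Center: (1, 7, -8). Add each direction:
  D0: (1, 7, -8) + (1, -1, 0) = (2, 6, -8)
  D1: (1, 7, -8) + (1, 0, -1) = (2, 7, -9)
  D2: (1, 7, -8) + (0, 1, -1) = (1, 8, -9)
  D3: (1, 7, -8) + (-1, 1, 0) = (0, 8, -8)
  D4: (1, 7, -8) + (-1, 0, 1) = (0, 7, -7)
  D5: (1, 7, -8) + (0, -1, 1) = (1, 6, -7)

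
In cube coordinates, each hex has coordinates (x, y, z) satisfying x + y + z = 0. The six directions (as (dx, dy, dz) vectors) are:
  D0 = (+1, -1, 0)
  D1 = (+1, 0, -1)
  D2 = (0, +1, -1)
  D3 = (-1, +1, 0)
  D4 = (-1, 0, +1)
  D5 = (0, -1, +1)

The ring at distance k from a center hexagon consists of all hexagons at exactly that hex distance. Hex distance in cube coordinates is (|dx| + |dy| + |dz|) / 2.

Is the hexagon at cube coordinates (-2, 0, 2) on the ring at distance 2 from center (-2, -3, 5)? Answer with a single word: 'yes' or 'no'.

Answer: no

Derivation:
|px - cx| = |-2 - (-2)| = 0
|py - cy| = |0 - (-3)| = 3
|pz - cz| = |2 - 5| = 3
distance = (0+3+3)/2 = 6/2 = 3
radius = 2; distance != radius -> no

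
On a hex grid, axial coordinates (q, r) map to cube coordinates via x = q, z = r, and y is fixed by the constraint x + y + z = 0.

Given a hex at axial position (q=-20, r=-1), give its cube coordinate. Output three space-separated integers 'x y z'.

Answer: -20 21 -1

Derivation:
x = q = -20
z = r = -1
y = -x - z = -(-20) - (-1) = 21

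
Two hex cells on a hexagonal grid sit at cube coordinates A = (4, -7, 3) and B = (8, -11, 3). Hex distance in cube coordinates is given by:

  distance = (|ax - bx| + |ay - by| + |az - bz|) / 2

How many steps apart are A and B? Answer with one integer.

|ax - bx| = |4 - 8| = 4
|ay - by| = |-7 - (-11)| = 4
|az - bz| = |3 - 3| = 0
distance = (4 + 4 + 0) / 2 = 8 / 2 = 4

Answer: 4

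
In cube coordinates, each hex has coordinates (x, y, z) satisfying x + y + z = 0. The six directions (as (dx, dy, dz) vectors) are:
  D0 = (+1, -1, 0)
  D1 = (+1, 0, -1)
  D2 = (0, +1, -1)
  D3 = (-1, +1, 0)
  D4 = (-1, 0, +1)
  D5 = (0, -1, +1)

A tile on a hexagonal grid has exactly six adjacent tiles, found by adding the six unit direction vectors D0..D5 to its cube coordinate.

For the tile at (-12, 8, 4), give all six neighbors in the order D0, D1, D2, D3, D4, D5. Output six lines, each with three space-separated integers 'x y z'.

Answer: -11 7 4
-11 8 3
-12 9 3
-13 9 4
-13 8 5
-12 7 5

Derivation:
Center: (-12, 8, 4). Add each direction:
  D0: (-12, 8, 4) + (1, -1, 0) = (-11, 7, 4)
  D1: (-12, 8, 4) + (1, 0, -1) = (-11, 8, 3)
  D2: (-12, 8, 4) + (0, 1, -1) = (-12, 9, 3)
  D3: (-12, 8, 4) + (-1, 1, 0) = (-13, 9, 4)
  D4: (-12, 8, 4) + (-1, 0, 1) = (-13, 8, 5)
  D5: (-12, 8, 4) + (0, -1, 1) = (-12, 7, 5)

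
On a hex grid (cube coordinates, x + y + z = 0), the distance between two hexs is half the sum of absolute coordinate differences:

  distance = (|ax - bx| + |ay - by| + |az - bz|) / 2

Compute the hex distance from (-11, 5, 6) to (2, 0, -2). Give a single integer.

Answer: 13

Derivation:
|ax - bx| = |-11 - 2| = 13
|ay - by| = |5 - 0| = 5
|az - bz| = |6 - (-2)| = 8
distance = (13 + 5 + 8) / 2 = 26 / 2 = 13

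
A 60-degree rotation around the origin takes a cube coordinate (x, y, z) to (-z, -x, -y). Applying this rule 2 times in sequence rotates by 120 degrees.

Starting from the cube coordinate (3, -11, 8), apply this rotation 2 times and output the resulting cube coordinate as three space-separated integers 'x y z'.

Answer: -11 8 3

Derivation:
Start: (3, -11, 8)
Step 1: (3, -11, 8) -> (-(8), -(3), -(-11)) = (-8, -3, 11)
Step 2: (-8, -3, 11) -> (-(11), -(-8), -(-3)) = (-11, 8, 3)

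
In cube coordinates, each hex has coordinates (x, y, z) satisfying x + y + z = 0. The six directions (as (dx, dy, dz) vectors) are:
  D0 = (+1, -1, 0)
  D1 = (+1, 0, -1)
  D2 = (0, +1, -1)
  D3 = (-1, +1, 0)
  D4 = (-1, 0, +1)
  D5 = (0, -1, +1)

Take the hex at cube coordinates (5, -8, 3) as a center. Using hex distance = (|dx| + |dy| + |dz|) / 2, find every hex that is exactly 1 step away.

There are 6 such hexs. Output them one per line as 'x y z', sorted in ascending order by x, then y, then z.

Walk ring at distance 1 from (5, -8, 3):
Start at center + D4*1 = (4, -8, 4)
  hex 0: (4, -8, 4)
  hex 1: (5, -9, 4)
  hex 2: (6, -9, 3)
  hex 3: (6, -8, 2)
  hex 4: (5, -7, 2)
  hex 5: (4, -7, 3)
Sorted: 6 hexes.

Answer: 4 -8 4
4 -7 3
5 -9 4
5 -7 2
6 -9 3
6 -8 2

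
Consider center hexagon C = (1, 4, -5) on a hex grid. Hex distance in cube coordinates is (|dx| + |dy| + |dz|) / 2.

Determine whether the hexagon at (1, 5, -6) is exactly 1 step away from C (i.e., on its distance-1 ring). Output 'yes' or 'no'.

|px - cx| = |1 - 1| = 0
|py - cy| = |5 - 4| = 1
|pz - cz| = |-6 - (-5)| = 1
distance = (0+1+1)/2 = 2/2 = 1
radius = 1; distance == radius -> yes

Answer: yes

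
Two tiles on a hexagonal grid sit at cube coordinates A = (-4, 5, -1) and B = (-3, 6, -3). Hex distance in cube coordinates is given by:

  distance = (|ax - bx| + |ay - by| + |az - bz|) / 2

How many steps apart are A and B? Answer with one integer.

|ax - bx| = |-4 - (-3)| = 1
|ay - by| = |5 - 6| = 1
|az - bz| = |-1 - (-3)| = 2
distance = (1 + 1 + 2) / 2 = 4 / 2 = 2

Answer: 2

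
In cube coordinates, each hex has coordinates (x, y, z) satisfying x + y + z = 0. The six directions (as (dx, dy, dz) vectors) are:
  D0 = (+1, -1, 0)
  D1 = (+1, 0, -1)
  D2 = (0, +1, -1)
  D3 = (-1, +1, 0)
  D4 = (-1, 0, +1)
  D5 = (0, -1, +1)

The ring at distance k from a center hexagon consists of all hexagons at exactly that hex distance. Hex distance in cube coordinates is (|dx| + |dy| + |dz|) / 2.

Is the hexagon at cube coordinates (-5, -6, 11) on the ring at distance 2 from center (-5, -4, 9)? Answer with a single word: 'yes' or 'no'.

Answer: yes

Derivation:
|px - cx| = |-5 - (-5)| = 0
|py - cy| = |-6 - (-4)| = 2
|pz - cz| = |11 - 9| = 2
distance = (0+2+2)/2 = 4/2 = 2
radius = 2; distance == radius -> yes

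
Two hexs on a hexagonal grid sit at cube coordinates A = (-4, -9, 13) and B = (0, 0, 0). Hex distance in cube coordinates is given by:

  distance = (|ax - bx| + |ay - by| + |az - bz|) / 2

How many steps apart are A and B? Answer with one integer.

|ax - bx| = |-4 - 0| = 4
|ay - by| = |-9 - 0| = 9
|az - bz| = |13 - 0| = 13
distance = (4 + 9 + 13) / 2 = 26 / 2 = 13

Answer: 13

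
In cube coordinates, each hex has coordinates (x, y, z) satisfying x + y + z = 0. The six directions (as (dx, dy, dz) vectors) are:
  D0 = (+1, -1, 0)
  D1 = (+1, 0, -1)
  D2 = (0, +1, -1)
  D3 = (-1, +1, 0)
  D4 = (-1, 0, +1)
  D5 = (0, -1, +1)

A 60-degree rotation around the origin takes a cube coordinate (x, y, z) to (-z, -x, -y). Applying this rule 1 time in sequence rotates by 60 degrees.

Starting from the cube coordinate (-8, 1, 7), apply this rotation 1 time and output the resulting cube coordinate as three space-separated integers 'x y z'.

Answer: -7 8 -1

Derivation:
Start: (-8, 1, 7)
Step 1: (-8, 1, 7) -> (-(7), -(-8), -(1)) = (-7, 8, -1)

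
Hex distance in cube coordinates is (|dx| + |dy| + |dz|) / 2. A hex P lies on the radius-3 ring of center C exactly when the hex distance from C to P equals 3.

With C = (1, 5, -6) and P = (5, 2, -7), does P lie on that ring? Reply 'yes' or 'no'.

Answer: no

Derivation:
|px - cx| = |5 - 1| = 4
|py - cy| = |2 - 5| = 3
|pz - cz| = |-7 - (-6)| = 1
distance = (4+3+1)/2 = 8/2 = 4
radius = 3; distance != radius -> no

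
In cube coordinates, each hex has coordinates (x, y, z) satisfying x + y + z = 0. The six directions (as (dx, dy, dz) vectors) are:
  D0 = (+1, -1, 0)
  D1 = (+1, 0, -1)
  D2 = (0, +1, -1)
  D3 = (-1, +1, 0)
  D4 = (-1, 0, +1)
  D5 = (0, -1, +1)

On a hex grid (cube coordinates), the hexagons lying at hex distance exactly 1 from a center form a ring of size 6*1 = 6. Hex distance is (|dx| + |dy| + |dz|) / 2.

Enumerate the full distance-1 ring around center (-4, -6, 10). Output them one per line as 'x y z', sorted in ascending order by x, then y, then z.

Walk ring at distance 1 from (-4, -6, 10):
Start at center + D4*1 = (-5, -6, 11)
  hex 0: (-5, -6, 11)
  hex 1: (-4, -7, 11)
  hex 2: (-3, -7, 10)
  hex 3: (-3, -6, 9)
  hex 4: (-4, -5, 9)
  hex 5: (-5, -5, 10)
Sorted: 6 hexes.

Answer: -5 -6 11
-5 -5 10
-4 -7 11
-4 -5 9
-3 -7 10
-3 -6 9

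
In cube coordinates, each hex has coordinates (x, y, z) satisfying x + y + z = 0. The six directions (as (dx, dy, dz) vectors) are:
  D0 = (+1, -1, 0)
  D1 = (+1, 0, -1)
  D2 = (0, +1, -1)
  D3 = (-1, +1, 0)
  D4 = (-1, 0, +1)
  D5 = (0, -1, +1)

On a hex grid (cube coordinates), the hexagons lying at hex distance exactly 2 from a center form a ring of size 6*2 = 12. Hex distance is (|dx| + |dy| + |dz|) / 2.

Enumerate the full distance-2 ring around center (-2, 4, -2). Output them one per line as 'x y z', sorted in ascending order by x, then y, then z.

Answer: -4 4 0
-4 5 -1
-4 6 -2
-3 3 0
-3 6 -3
-2 2 0
-2 6 -4
-1 2 -1
-1 5 -4
0 2 -2
0 3 -3
0 4 -4

Derivation:
Walk ring at distance 2 from (-2, 4, -2):
Start at center + D4*2 = (-4, 4, 0)
  hex 0: (-4, 4, 0)
  hex 1: (-3, 3, 0)
  hex 2: (-2, 2, 0)
  hex 3: (-1, 2, -1)
  hex 4: (0, 2, -2)
  hex 5: (0, 3, -3)
  hex 6: (0, 4, -4)
  hex 7: (-1, 5, -4)
  hex 8: (-2, 6, -4)
  hex 9: (-3, 6, -3)
  hex 10: (-4, 6, -2)
  hex 11: (-4, 5, -1)
Sorted: 12 hexes.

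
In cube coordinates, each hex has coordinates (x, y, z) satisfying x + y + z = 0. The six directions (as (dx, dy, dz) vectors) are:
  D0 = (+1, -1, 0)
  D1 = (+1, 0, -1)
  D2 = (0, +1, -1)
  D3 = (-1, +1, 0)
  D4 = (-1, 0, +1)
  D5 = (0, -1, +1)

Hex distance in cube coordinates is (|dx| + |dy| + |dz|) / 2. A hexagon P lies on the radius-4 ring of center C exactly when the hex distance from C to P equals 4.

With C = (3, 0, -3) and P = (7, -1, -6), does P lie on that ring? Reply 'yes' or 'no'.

Answer: yes

Derivation:
|px - cx| = |7 - 3| = 4
|py - cy| = |-1 - 0| = 1
|pz - cz| = |-6 - (-3)| = 3
distance = (4+1+3)/2 = 8/2 = 4
radius = 4; distance == radius -> yes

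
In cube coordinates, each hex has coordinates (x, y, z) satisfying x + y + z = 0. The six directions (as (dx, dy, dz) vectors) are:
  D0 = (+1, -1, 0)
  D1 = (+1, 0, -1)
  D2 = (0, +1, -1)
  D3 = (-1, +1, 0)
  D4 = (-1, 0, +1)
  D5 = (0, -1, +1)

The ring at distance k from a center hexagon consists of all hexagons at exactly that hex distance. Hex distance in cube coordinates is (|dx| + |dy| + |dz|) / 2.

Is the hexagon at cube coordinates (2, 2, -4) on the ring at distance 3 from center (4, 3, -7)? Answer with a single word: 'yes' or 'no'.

Answer: yes

Derivation:
|px - cx| = |2 - 4| = 2
|py - cy| = |2 - 3| = 1
|pz - cz| = |-4 - (-7)| = 3
distance = (2+1+3)/2 = 6/2 = 3
radius = 3; distance == radius -> yes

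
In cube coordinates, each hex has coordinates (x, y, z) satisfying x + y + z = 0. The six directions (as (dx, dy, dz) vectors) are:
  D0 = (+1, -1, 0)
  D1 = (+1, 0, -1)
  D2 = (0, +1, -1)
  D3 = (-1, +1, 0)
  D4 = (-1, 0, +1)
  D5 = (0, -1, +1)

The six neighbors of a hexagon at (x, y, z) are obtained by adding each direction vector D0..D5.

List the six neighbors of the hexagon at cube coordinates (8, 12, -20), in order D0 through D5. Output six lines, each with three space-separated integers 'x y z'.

Center: (8, 12, -20). Add each direction:
  D0: (8, 12, -20) + (1, -1, 0) = (9, 11, -20)
  D1: (8, 12, -20) + (1, 0, -1) = (9, 12, -21)
  D2: (8, 12, -20) + (0, 1, -1) = (8, 13, -21)
  D3: (8, 12, -20) + (-1, 1, 0) = (7, 13, -20)
  D4: (8, 12, -20) + (-1, 0, 1) = (7, 12, -19)
  D5: (8, 12, -20) + (0, -1, 1) = (8, 11, -19)

Answer: 9 11 -20
9 12 -21
8 13 -21
7 13 -20
7 12 -19
8 11 -19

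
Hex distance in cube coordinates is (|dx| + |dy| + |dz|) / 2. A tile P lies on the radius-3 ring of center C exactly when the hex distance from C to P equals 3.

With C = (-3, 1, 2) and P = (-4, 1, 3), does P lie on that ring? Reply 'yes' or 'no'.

|px - cx| = |-4 - (-3)| = 1
|py - cy| = |1 - 1| = 0
|pz - cz| = |3 - 2| = 1
distance = (1+0+1)/2 = 2/2 = 1
radius = 3; distance != radius -> no

Answer: no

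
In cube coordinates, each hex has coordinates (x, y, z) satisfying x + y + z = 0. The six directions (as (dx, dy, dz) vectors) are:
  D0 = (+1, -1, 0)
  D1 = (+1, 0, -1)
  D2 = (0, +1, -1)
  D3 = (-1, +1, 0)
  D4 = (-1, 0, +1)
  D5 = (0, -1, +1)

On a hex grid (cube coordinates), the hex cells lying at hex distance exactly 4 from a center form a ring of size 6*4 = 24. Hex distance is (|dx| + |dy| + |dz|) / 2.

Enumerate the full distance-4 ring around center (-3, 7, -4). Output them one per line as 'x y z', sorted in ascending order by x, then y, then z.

Answer: -7 7 0
-7 8 -1
-7 9 -2
-7 10 -3
-7 11 -4
-6 6 0
-6 11 -5
-5 5 0
-5 11 -6
-4 4 0
-4 11 -7
-3 3 0
-3 11 -8
-2 3 -1
-2 10 -8
-1 3 -2
-1 9 -8
0 3 -3
0 8 -8
1 3 -4
1 4 -5
1 5 -6
1 6 -7
1 7 -8

Derivation:
Walk ring at distance 4 from (-3, 7, -4):
Start at center + D4*4 = (-7, 7, 0)
  hex 0: (-7, 7, 0)
  hex 1: (-6, 6, 0)
  hex 2: (-5, 5, 0)
  hex 3: (-4, 4, 0)
  hex 4: (-3, 3, 0)
  hex 5: (-2, 3, -1)
  hex 6: (-1, 3, -2)
  hex 7: (0, 3, -3)
  hex 8: (1, 3, -4)
  hex 9: (1, 4, -5)
  hex 10: (1, 5, -6)
  hex 11: (1, 6, -7)
  hex 12: (1, 7, -8)
  hex 13: (0, 8, -8)
  hex 14: (-1, 9, -8)
  hex 15: (-2, 10, -8)
  hex 16: (-3, 11, -8)
  hex 17: (-4, 11, -7)
  hex 18: (-5, 11, -6)
  hex 19: (-6, 11, -5)
  hex 20: (-7, 11, -4)
  hex 21: (-7, 10, -3)
  hex 22: (-7, 9, -2)
  hex 23: (-7, 8, -1)
Sorted: 24 hexes.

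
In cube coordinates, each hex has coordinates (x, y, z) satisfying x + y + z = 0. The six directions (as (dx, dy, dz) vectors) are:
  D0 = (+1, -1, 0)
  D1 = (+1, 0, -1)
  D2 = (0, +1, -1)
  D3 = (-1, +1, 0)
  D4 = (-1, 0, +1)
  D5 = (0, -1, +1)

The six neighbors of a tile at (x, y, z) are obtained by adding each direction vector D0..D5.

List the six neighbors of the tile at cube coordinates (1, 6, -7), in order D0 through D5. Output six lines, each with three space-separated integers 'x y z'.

Answer: 2 5 -7
2 6 -8
1 7 -8
0 7 -7
0 6 -6
1 5 -6

Derivation:
Center: (1, 6, -7). Add each direction:
  D0: (1, 6, -7) + (1, -1, 0) = (2, 5, -7)
  D1: (1, 6, -7) + (1, 0, -1) = (2, 6, -8)
  D2: (1, 6, -7) + (0, 1, -1) = (1, 7, -8)
  D3: (1, 6, -7) + (-1, 1, 0) = (0, 7, -7)
  D4: (1, 6, -7) + (-1, 0, 1) = (0, 6, -6)
  D5: (1, 6, -7) + (0, -1, 1) = (1, 5, -6)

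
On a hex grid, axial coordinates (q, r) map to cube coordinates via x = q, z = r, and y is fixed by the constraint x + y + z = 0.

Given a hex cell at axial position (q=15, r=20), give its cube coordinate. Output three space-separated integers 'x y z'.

Answer: 15 -35 20

Derivation:
x = q = 15
z = r = 20
y = -x - z = -(15) - (20) = -35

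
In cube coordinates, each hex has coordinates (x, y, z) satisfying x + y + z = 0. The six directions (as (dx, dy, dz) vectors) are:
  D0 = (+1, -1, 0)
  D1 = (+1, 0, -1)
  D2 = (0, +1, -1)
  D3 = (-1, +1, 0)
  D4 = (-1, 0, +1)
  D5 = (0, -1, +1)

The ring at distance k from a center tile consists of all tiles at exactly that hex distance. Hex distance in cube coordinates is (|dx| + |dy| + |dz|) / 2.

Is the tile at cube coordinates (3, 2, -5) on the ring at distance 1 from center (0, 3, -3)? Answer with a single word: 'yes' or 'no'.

|px - cx| = |3 - 0| = 3
|py - cy| = |2 - 3| = 1
|pz - cz| = |-5 - (-3)| = 2
distance = (3+1+2)/2 = 6/2 = 3
radius = 1; distance != radius -> no

Answer: no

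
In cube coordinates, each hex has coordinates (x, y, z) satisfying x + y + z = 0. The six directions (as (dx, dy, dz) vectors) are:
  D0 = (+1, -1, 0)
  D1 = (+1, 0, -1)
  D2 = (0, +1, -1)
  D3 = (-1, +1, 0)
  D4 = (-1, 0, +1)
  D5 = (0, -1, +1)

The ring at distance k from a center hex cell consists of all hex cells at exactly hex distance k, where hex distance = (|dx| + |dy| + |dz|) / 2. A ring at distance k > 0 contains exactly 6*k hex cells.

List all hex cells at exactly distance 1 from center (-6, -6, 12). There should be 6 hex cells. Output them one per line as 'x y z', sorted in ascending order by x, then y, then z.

Walk ring at distance 1 from (-6, -6, 12):
Start at center + D4*1 = (-7, -6, 13)
  hex 0: (-7, -6, 13)
  hex 1: (-6, -7, 13)
  hex 2: (-5, -7, 12)
  hex 3: (-5, -6, 11)
  hex 4: (-6, -5, 11)
  hex 5: (-7, -5, 12)
Sorted: 6 hexes.

Answer: -7 -6 13
-7 -5 12
-6 -7 13
-6 -5 11
-5 -7 12
-5 -6 11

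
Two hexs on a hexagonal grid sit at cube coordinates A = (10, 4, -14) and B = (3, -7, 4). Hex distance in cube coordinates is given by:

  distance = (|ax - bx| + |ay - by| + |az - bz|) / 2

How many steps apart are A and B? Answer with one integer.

|ax - bx| = |10 - 3| = 7
|ay - by| = |4 - (-7)| = 11
|az - bz| = |-14 - 4| = 18
distance = (7 + 11 + 18) / 2 = 36 / 2 = 18

Answer: 18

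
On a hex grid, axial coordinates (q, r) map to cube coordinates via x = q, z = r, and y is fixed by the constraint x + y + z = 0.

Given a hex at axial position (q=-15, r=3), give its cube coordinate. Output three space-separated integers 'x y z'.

Answer: -15 12 3

Derivation:
x = q = -15
z = r = 3
y = -x - z = -(-15) - (3) = 12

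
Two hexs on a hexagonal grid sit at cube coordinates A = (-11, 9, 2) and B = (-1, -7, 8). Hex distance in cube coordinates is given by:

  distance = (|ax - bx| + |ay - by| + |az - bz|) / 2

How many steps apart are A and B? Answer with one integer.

|ax - bx| = |-11 - (-1)| = 10
|ay - by| = |9 - (-7)| = 16
|az - bz| = |2 - 8| = 6
distance = (10 + 16 + 6) / 2 = 32 / 2 = 16

Answer: 16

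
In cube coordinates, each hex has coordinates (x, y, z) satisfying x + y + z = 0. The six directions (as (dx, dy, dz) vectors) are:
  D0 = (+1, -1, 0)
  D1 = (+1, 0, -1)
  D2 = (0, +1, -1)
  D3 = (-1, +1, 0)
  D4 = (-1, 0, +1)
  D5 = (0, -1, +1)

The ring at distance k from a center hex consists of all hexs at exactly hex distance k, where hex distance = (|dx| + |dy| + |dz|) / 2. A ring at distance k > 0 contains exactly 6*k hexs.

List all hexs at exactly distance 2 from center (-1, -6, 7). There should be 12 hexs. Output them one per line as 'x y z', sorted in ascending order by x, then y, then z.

Answer: -3 -6 9
-3 -5 8
-3 -4 7
-2 -7 9
-2 -4 6
-1 -8 9
-1 -4 5
0 -8 8
0 -5 5
1 -8 7
1 -7 6
1 -6 5

Derivation:
Walk ring at distance 2 from (-1, -6, 7):
Start at center + D4*2 = (-3, -6, 9)
  hex 0: (-3, -6, 9)
  hex 1: (-2, -7, 9)
  hex 2: (-1, -8, 9)
  hex 3: (0, -8, 8)
  hex 4: (1, -8, 7)
  hex 5: (1, -7, 6)
  hex 6: (1, -6, 5)
  hex 7: (0, -5, 5)
  hex 8: (-1, -4, 5)
  hex 9: (-2, -4, 6)
  hex 10: (-3, -4, 7)
  hex 11: (-3, -5, 8)
Sorted: 12 hexes.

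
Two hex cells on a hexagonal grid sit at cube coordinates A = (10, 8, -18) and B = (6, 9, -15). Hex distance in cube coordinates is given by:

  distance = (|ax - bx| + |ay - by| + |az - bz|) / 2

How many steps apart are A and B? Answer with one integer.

Answer: 4

Derivation:
|ax - bx| = |10 - 6| = 4
|ay - by| = |8 - 9| = 1
|az - bz| = |-18 - (-15)| = 3
distance = (4 + 1 + 3) / 2 = 8 / 2 = 4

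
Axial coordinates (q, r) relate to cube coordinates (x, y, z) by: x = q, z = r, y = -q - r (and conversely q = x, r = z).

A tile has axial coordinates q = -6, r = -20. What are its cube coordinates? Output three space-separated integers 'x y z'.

Answer: -6 26 -20

Derivation:
x = q = -6
z = r = -20
y = -x - z = -(-6) - (-20) = 26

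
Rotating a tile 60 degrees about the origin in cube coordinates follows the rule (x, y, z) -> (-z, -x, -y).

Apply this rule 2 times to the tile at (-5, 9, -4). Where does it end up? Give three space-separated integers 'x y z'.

Start: (-5, 9, -4)
Step 1: (-5, 9, -4) -> (-(-4), -(-5), -(9)) = (4, 5, -9)
Step 2: (4, 5, -9) -> (-(-9), -(4), -(5)) = (9, -4, -5)

Answer: 9 -4 -5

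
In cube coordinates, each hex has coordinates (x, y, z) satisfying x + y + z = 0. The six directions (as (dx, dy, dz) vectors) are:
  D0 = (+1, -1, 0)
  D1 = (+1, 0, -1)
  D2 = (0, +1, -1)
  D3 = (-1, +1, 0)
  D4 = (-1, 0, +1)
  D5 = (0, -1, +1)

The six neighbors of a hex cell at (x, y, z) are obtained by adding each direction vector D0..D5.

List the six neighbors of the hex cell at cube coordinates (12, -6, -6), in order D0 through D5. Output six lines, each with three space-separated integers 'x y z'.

Center: (12, -6, -6). Add each direction:
  D0: (12, -6, -6) + (1, -1, 0) = (13, -7, -6)
  D1: (12, -6, -6) + (1, 0, -1) = (13, -6, -7)
  D2: (12, -6, -6) + (0, 1, -1) = (12, -5, -7)
  D3: (12, -6, -6) + (-1, 1, 0) = (11, -5, -6)
  D4: (12, -6, -6) + (-1, 0, 1) = (11, -6, -5)
  D5: (12, -6, -6) + (0, -1, 1) = (12, -7, -5)

Answer: 13 -7 -6
13 -6 -7
12 -5 -7
11 -5 -6
11 -6 -5
12 -7 -5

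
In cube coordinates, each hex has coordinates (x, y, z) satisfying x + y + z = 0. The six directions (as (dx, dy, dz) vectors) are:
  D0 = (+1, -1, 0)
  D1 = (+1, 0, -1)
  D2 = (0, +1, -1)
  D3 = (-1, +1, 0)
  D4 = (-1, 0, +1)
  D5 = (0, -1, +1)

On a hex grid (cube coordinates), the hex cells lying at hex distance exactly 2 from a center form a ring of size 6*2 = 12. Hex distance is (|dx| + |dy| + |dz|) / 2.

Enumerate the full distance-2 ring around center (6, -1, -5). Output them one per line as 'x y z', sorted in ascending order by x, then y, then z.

Answer: 4 -1 -3
4 0 -4
4 1 -5
5 -2 -3
5 1 -6
6 -3 -3
6 1 -7
7 -3 -4
7 0 -7
8 -3 -5
8 -2 -6
8 -1 -7

Derivation:
Walk ring at distance 2 from (6, -1, -5):
Start at center + D4*2 = (4, -1, -3)
  hex 0: (4, -1, -3)
  hex 1: (5, -2, -3)
  hex 2: (6, -3, -3)
  hex 3: (7, -3, -4)
  hex 4: (8, -3, -5)
  hex 5: (8, -2, -6)
  hex 6: (8, -1, -7)
  hex 7: (7, 0, -7)
  hex 8: (6, 1, -7)
  hex 9: (5, 1, -6)
  hex 10: (4, 1, -5)
  hex 11: (4, 0, -4)
Sorted: 12 hexes.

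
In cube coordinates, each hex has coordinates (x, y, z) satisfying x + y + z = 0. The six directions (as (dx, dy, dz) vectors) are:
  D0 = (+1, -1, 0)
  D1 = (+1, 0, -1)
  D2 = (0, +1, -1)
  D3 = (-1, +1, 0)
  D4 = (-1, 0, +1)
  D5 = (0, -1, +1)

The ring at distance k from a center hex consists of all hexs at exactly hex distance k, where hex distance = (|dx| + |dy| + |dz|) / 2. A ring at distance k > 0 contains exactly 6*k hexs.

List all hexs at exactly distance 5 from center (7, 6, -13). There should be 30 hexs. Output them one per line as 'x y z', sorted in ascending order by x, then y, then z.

Answer: 2 6 -8
2 7 -9
2 8 -10
2 9 -11
2 10 -12
2 11 -13
3 5 -8
3 11 -14
4 4 -8
4 11 -15
5 3 -8
5 11 -16
6 2 -8
6 11 -17
7 1 -8
7 11 -18
8 1 -9
8 10 -18
9 1 -10
9 9 -18
10 1 -11
10 8 -18
11 1 -12
11 7 -18
12 1 -13
12 2 -14
12 3 -15
12 4 -16
12 5 -17
12 6 -18

Derivation:
Walk ring at distance 5 from (7, 6, -13):
Start at center + D4*5 = (2, 6, -8)
  hex 0: (2, 6, -8)
  hex 1: (3, 5, -8)
  hex 2: (4, 4, -8)
  hex 3: (5, 3, -8)
  hex 4: (6, 2, -8)
  hex 5: (7, 1, -8)
  hex 6: (8, 1, -9)
  hex 7: (9, 1, -10)
  hex 8: (10, 1, -11)
  hex 9: (11, 1, -12)
  hex 10: (12, 1, -13)
  hex 11: (12, 2, -14)
  hex 12: (12, 3, -15)
  hex 13: (12, 4, -16)
  hex 14: (12, 5, -17)
  hex 15: (12, 6, -18)
  hex 16: (11, 7, -18)
  hex 17: (10, 8, -18)
  hex 18: (9, 9, -18)
  hex 19: (8, 10, -18)
  hex 20: (7, 11, -18)
  hex 21: (6, 11, -17)
  hex 22: (5, 11, -16)
  hex 23: (4, 11, -15)
  hex 24: (3, 11, -14)
  hex 25: (2, 11, -13)
  hex 26: (2, 10, -12)
  hex 27: (2, 9, -11)
  hex 28: (2, 8, -10)
  hex 29: (2, 7, -9)
Sorted: 30 hexes.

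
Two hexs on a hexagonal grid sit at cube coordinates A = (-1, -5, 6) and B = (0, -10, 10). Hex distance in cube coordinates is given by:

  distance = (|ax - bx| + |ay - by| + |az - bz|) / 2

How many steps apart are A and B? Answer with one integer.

Answer: 5

Derivation:
|ax - bx| = |-1 - 0| = 1
|ay - by| = |-5 - (-10)| = 5
|az - bz| = |6 - 10| = 4
distance = (1 + 5 + 4) / 2 = 10 / 2 = 5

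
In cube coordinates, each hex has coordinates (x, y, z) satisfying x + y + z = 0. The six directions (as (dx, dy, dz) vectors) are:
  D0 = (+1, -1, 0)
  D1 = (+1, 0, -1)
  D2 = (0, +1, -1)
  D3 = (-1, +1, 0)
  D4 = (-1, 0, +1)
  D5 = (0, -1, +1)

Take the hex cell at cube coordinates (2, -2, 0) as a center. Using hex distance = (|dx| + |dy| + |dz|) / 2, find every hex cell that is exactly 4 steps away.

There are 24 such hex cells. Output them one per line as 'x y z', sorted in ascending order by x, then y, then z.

Answer: -2 -2 4
-2 -1 3
-2 0 2
-2 1 1
-2 2 0
-1 -3 4
-1 2 -1
0 -4 4
0 2 -2
1 -5 4
1 2 -3
2 -6 4
2 2 -4
3 -6 3
3 1 -4
4 -6 2
4 0 -4
5 -6 1
5 -1 -4
6 -6 0
6 -5 -1
6 -4 -2
6 -3 -3
6 -2 -4

Derivation:
Walk ring at distance 4 from (2, -2, 0):
Start at center + D4*4 = (-2, -2, 4)
  hex 0: (-2, -2, 4)
  hex 1: (-1, -3, 4)
  hex 2: (0, -4, 4)
  hex 3: (1, -5, 4)
  hex 4: (2, -6, 4)
  hex 5: (3, -6, 3)
  hex 6: (4, -6, 2)
  hex 7: (5, -6, 1)
  hex 8: (6, -6, 0)
  hex 9: (6, -5, -1)
  hex 10: (6, -4, -2)
  hex 11: (6, -3, -3)
  hex 12: (6, -2, -4)
  hex 13: (5, -1, -4)
  hex 14: (4, 0, -4)
  hex 15: (3, 1, -4)
  hex 16: (2, 2, -4)
  hex 17: (1, 2, -3)
  hex 18: (0, 2, -2)
  hex 19: (-1, 2, -1)
  hex 20: (-2, 2, 0)
  hex 21: (-2, 1, 1)
  hex 22: (-2, 0, 2)
  hex 23: (-2, -1, 3)
Sorted: 24 hexes.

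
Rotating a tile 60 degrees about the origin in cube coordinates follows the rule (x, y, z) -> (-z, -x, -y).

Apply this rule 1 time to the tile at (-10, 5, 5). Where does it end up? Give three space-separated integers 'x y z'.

Answer: -5 10 -5

Derivation:
Start: (-10, 5, 5)
Step 1: (-10, 5, 5) -> (-(5), -(-10), -(5)) = (-5, 10, -5)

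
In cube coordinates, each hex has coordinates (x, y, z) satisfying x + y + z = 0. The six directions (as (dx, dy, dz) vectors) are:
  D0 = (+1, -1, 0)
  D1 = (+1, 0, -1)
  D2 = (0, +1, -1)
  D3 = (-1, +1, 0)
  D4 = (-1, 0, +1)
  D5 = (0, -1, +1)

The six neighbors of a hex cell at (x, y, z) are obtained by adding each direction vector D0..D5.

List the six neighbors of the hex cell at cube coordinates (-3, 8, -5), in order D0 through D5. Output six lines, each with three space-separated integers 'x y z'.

Center: (-3, 8, -5). Add each direction:
  D0: (-3, 8, -5) + (1, -1, 0) = (-2, 7, -5)
  D1: (-3, 8, -5) + (1, 0, -1) = (-2, 8, -6)
  D2: (-3, 8, -5) + (0, 1, -1) = (-3, 9, -6)
  D3: (-3, 8, -5) + (-1, 1, 0) = (-4, 9, -5)
  D4: (-3, 8, -5) + (-1, 0, 1) = (-4, 8, -4)
  D5: (-3, 8, -5) + (0, -1, 1) = (-3, 7, -4)

Answer: -2 7 -5
-2 8 -6
-3 9 -6
-4 9 -5
-4 8 -4
-3 7 -4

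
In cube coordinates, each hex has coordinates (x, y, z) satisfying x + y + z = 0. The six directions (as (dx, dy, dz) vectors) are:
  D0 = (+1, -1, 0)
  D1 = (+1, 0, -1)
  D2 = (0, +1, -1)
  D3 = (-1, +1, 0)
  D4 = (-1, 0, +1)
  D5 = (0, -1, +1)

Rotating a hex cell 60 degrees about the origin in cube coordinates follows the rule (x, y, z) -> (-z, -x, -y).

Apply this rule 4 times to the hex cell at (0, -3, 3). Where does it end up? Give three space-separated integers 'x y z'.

Start: (0, -3, 3)
Step 1: (0, -3, 3) -> (-(3), -(0), -(-3)) = (-3, 0, 3)
Step 2: (-3, 0, 3) -> (-(3), -(-3), -(0)) = (-3, 3, 0)
Step 3: (-3, 3, 0) -> (-(0), -(-3), -(3)) = (0, 3, -3)
Step 4: (0, 3, -3) -> (-(-3), -(0), -(3)) = (3, 0, -3)

Answer: 3 0 -3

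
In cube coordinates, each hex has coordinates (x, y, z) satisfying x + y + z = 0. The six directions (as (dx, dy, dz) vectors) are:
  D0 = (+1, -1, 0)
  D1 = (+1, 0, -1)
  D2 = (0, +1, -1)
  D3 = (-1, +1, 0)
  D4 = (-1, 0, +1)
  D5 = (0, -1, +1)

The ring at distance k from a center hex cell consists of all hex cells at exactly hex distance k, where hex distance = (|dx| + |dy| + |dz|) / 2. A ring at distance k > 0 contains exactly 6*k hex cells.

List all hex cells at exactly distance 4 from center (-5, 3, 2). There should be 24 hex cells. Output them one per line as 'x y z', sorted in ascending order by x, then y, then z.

Answer: -9 3 6
-9 4 5
-9 5 4
-9 6 3
-9 7 2
-8 2 6
-8 7 1
-7 1 6
-7 7 0
-6 0 6
-6 7 -1
-5 -1 6
-5 7 -2
-4 -1 5
-4 6 -2
-3 -1 4
-3 5 -2
-2 -1 3
-2 4 -2
-1 -1 2
-1 0 1
-1 1 0
-1 2 -1
-1 3 -2

Derivation:
Walk ring at distance 4 from (-5, 3, 2):
Start at center + D4*4 = (-9, 3, 6)
  hex 0: (-9, 3, 6)
  hex 1: (-8, 2, 6)
  hex 2: (-7, 1, 6)
  hex 3: (-6, 0, 6)
  hex 4: (-5, -1, 6)
  hex 5: (-4, -1, 5)
  hex 6: (-3, -1, 4)
  hex 7: (-2, -1, 3)
  hex 8: (-1, -1, 2)
  hex 9: (-1, 0, 1)
  hex 10: (-1, 1, 0)
  hex 11: (-1, 2, -1)
  hex 12: (-1, 3, -2)
  hex 13: (-2, 4, -2)
  hex 14: (-3, 5, -2)
  hex 15: (-4, 6, -2)
  hex 16: (-5, 7, -2)
  hex 17: (-6, 7, -1)
  hex 18: (-7, 7, 0)
  hex 19: (-8, 7, 1)
  hex 20: (-9, 7, 2)
  hex 21: (-9, 6, 3)
  hex 22: (-9, 5, 4)
  hex 23: (-9, 4, 5)
Sorted: 24 hexes.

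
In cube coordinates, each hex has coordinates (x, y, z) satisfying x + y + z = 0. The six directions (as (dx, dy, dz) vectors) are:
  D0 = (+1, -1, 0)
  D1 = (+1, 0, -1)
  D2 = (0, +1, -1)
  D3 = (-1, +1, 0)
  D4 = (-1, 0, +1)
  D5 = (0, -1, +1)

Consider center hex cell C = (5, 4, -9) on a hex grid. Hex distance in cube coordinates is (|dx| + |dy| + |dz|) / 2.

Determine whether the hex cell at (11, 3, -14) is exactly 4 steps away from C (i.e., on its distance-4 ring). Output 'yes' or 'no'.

Answer: no

Derivation:
|px - cx| = |11 - 5| = 6
|py - cy| = |3 - 4| = 1
|pz - cz| = |-14 - (-9)| = 5
distance = (6+1+5)/2 = 12/2 = 6
radius = 4; distance != radius -> no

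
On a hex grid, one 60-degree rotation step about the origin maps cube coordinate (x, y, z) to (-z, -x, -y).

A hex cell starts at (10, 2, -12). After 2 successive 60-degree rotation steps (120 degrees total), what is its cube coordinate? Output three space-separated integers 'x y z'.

Start: (10, 2, -12)
Step 1: (10, 2, -12) -> (-(-12), -(10), -(2)) = (12, -10, -2)
Step 2: (12, -10, -2) -> (-(-2), -(12), -(-10)) = (2, -12, 10)

Answer: 2 -12 10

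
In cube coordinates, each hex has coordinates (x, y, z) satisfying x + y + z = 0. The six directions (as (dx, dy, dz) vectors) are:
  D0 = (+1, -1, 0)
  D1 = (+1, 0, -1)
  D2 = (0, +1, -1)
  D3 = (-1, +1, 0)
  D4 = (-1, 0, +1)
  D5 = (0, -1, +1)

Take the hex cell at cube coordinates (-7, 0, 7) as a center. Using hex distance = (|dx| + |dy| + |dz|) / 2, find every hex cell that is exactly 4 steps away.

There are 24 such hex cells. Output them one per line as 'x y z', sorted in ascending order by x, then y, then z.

Answer: -11 0 11
-11 1 10
-11 2 9
-11 3 8
-11 4 7
-10 -1 11
-10 4 6
-9 -2 11
-9 4 5
-8 -3 11
-8 4 4
-7 -4 11
-7 4 3
-6 -4 10
-6 3 3
-5 -4 9
-5 2 3
-4 -4 8
-4 1 3
-3 -4 7
-3 -3 6
-3 -2 5
-3 -1 4
-3 0 3

Derivation:
Walk ring at distance 4 from (-7, 0, 7):
Start at center + D4*4 = (-11, 0, 11)
  hex 0: (-11, 0, 11)
  hex 1: (-10, -1, 11)
  hex 2: (-9, -2, 11)
  hex 3: (-8, -3, 11)
  hex 4: (-7, -4, 11)
  hex 5: (-6, -4, 10)
  hex 6: (-5, -4, 9)
  hex 7: (-4, -4, 8)
  hex 8: (-3, -4, 7)
  hex 9: (-3, -3, 6)
  hex 10: (-3, -2, 5)
  hex 11: (-3, -1, 4)
  hex 12: (-3, 0, 3)
  hex 13: (-4, 1, 3)
  hex 14: (-5, 2, 3)
  hex 15: (-6, 3, 3)
  hex 16: (-7, 4, 3)
  hex 17: (-8, 4, 4)
  hex 18: (-9, 4, 5)
  hex 19: (-10, 4, 6)
  hex 20: (-11, 4, 7)
  hex 21: (-11, 3, 8)
  hex 22: (-11, 2, 9)
  hex 23: (-11, 1, 10)
Sorted: 24 hexes.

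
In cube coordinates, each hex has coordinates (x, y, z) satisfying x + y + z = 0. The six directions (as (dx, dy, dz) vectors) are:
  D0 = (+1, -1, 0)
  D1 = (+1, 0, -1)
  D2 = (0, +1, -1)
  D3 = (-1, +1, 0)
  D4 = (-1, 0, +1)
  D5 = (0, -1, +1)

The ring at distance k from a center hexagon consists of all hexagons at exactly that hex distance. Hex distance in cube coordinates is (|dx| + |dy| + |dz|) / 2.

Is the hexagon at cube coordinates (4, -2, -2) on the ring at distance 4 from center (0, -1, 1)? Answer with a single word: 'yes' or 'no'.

Answer: yes

Derivation:
|px - cx| = |4 - 0| = 4
|py - cy| = |-2 - (-1)| = 1
|pz - cz| = |-2 - 1| = 3
distance = (4+1+3)/2 = 8/2 = 4
radius = 4; distance == radius -> yes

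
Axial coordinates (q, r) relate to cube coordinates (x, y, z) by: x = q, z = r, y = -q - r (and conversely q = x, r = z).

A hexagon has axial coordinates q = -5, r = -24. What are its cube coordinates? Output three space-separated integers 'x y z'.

x = q = -5
z = r = -24
y = -x - z = -(-5) - (-24) = 29

Answer: -5 29 -24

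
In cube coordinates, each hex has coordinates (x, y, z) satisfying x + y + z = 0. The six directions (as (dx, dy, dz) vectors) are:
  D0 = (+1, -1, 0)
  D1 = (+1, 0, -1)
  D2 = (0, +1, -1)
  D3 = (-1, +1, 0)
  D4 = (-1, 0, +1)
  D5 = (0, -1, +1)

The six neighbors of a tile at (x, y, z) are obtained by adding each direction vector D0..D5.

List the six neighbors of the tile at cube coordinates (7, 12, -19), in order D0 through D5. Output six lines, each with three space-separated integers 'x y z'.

Center: (7, 12, -19). Add each direction:
  D0: (7, 12, -19) + (1, -1, 0) = (8, 11, -19)
  D1: (7, 12, -19) + (1, 0, -1) = (8, 12, -20)
  D2: (7, 12, -19) + (0, 1, -1) = (7, 13, -20)
  D3: (7, 12, -19) + (-1, 1, 0) = (6, 13, -19)
  D4: (7, 12, -19) + (-1, 0, 1) = (6, 12, -18)
  D5: (7, 12, -19) + (0, -1, 1) = (7, 11, -18)

Answer: 8 11 -19
8 12 -20
7 13 -20
6 13 -19
6 12 -18
7 11 -18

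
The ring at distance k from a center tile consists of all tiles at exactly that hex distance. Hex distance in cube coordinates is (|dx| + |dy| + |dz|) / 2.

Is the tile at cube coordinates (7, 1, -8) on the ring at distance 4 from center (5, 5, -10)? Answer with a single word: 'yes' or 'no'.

|px - cx| = |7 - 5| = 2
|py - cy| = |1 - 5| = 4
|pz - cz| = |-8 - (-10)| = 2
distance = (2+4+2)/2 = 8/2 = 4
radius = 4; distance == radius -> yes

Answer: yes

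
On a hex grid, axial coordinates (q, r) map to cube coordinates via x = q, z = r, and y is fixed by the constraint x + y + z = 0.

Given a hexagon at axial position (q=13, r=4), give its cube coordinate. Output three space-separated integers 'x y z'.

Answer: 13 -17 4

Derivation:
x = q = 13
z = r = 4
y = -x - z = -(13) - (4) = -17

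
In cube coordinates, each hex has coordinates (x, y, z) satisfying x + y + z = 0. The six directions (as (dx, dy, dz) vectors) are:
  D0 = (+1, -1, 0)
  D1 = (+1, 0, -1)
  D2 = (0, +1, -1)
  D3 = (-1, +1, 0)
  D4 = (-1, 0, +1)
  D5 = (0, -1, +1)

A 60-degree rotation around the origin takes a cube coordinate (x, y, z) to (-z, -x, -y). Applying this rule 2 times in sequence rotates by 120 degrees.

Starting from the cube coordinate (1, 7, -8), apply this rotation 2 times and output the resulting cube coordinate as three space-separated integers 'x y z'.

Start: (1, 7, -8)
Step 1: (1, 7, -8) -> (-(-8), -(1), -(7)) = (8, -1, -7)
Step 2: (8, -1, -7) -> (-(-7), -(8), -(-1)) = (7, -8, 1)

Answer: 7 -8 1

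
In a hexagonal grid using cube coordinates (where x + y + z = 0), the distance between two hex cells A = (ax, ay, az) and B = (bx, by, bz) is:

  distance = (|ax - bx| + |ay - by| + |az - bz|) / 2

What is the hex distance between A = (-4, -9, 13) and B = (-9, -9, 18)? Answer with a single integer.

Answer: 5

Derivation:
|ax - bx| = |-4 - (-9)| = 5
|ay - by| = |-9 - (-9)| = 0
|az - bz| = |13 - 18| = 5
distance = (5 + 0 + 5) / 2 = 10 / 2 = 5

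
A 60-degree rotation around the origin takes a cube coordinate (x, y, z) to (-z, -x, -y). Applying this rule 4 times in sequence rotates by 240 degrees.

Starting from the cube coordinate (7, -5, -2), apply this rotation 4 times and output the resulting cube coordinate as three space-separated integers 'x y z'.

Answer: -2 7 -5

Derivation:
Start: (7, -5, -2)
Step 1: (7, -5, -2) -> (-(-2), -(7), -(-5)) = (2, -7, 5)
Step 2: (2, -7, 5) -> (-(5), -(2), -(-7)) = (-5, -2, 7)
Step 3: (-5, -2, 7) -> (-(7), -(-5), -(-2)) = (-7, 5, 2)
Step 4: (-7, 5, 2) -> (-(2), -(-7), -(5)) = (-2, 7, -5)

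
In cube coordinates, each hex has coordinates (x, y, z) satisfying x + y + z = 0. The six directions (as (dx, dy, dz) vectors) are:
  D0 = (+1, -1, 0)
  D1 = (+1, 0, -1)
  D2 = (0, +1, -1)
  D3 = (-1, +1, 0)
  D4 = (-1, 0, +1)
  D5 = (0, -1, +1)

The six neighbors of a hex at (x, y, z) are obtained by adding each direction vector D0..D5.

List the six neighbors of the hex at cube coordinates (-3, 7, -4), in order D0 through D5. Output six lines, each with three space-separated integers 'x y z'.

Answer: -2 6 -4
-2 7 -5
-3 8 -5
-4 8 -4
-4 7 -3
-3 6 -3

Derivation:
Center: (-3, 7, -4). Add each direction:
  D0: (-3, 7, -4) + (1, -1, 0) = (-2, 6, -4)
  D1: (-3, 7, -4) + (1, 0, -1) = (-2, 7, -5)
  D2: (-3, 7, -4) + (0, 1, -1) = (-3, 8, -5)
  D3: (-3, 7, -4) + (-1, 1, 0) = (-4, 8, -4)
  D4: (-3, 7, -4) + (-1, 0, 1) = (-4, 7, -3)
  D5: (-3, 7, -4) + (0, -1, 1) = (-3, 6, -3)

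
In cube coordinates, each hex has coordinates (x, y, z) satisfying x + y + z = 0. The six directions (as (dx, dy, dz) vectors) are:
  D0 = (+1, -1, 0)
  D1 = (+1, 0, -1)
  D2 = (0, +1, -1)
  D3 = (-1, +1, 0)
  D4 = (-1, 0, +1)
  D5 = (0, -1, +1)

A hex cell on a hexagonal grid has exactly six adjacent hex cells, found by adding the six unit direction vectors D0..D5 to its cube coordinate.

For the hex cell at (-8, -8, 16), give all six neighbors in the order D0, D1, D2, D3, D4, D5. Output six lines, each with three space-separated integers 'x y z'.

Center: (-8, -8, 16). Add each direction:
  D0: (-8, -8, 16) + (1, -1, 0) = (-7, -9, 16)
  D1: (-8, -8, 16) + (1, 0, -1) = (-7, -8, 15)
  D2: (-8, -8, 16) + (0, 1, -1) = (-8, -7, 15)
  D3: (-8, -8, 16) + (-1, 1, 0) = (-9, -7, 16)
  D4: (-8, -8, 16) + (-1, 0, 1) = (-9, -8, 17)
  D5: (-8, -8, 16) + (0, -1, 1) = (-8, -9, 17)

Answer: -7 -9 16
-7 -8 15
-8 -7 15
-9 -7 16
-9 -8 17
-8 -9 17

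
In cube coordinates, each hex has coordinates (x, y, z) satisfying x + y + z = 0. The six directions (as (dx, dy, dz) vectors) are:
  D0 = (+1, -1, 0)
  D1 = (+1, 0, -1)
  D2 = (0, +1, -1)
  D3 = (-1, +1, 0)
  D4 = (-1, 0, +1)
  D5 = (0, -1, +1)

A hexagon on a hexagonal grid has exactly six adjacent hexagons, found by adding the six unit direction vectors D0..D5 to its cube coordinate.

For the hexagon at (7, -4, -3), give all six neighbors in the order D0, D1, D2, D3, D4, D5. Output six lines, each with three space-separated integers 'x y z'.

Center: (7, -4, -3). Add each direction:
  D0: (7, -4, -3) + (1, -1, 0) = (8, -5, -3)
  D1: (7, -4, -3) + (1, 0, -1) = (8, -4, -4)
  D2: (7, -4, -3) + (0, 1, -1) = (7, -3, -4)
  D3: (7, -4, -3) + (-1, 1, 0) = (6, -3, -3)
  D4: (7, -4, -3) + (-1, 0, 1) = (6, -4, -2)
  D5: (7, -4, -3) + (0, -1, 1) = (7, -5, -2)

Answer: 8 -5 -3
8 -4 -4
7 -3 -4
6 -3 -3
6 -4 -2
7 -5 -2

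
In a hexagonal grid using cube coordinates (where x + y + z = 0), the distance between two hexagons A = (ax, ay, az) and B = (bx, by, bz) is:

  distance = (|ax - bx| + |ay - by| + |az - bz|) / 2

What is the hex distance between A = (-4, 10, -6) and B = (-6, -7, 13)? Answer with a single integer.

Answer: 19

Derivation:
|ax - bx| = |-4 - (-6)| = 2
|ay - by| = |10 - (-7)| = 17
|az - bz| = |-6 - 13| = 19
distance = (2 + 17 + 19) / 2 = 38 / 2 = 19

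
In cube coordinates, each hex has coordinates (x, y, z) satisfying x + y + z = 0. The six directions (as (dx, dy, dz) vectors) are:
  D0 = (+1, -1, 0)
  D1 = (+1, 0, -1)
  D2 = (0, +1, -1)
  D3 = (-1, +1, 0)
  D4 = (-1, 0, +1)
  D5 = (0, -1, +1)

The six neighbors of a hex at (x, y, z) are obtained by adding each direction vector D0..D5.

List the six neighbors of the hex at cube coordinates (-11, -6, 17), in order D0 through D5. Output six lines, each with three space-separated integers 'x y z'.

Answer: -10 -7 17
-10 -6 16
-11 -5 16
-12 -5 17
-12 -6 18
-11 -7 18

Derivation:
Center: (-11, -6, 17). Add each direction:
  D0: (-11, -6, 17) + (1, -1, 0) = (-10, -7, 17)
  D1: (-11, -6, 17) + (1, 0, -1) = (-10, -6, 16)
  D2: (-11, -6, 17) + (0, 1, -1) = (-11, -5, 16)
  D3: (-11, -6, 17) + (-1, 1, 0) = (-12, -5, 17)
  D4: (-11, -6, 17) + (-1, 0, 1) = (-12, -6, 18)
  D5: (-11, -6, 17) + (0, -1, 1) = (-11, -7, 18)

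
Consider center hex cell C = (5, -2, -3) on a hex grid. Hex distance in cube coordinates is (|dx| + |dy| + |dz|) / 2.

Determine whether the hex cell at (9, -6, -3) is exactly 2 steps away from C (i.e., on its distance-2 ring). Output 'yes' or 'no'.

Answer: no

Derivation:
|px - cx| = |9 - 5| = 4
|py - cy| = |-6 - (-2)| = 4
|pz - cz| = |-3 - (-3)| = 0
distance = (4+4+0)/2 = 8/2 = 4
radius = 2; distance != radius -> no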